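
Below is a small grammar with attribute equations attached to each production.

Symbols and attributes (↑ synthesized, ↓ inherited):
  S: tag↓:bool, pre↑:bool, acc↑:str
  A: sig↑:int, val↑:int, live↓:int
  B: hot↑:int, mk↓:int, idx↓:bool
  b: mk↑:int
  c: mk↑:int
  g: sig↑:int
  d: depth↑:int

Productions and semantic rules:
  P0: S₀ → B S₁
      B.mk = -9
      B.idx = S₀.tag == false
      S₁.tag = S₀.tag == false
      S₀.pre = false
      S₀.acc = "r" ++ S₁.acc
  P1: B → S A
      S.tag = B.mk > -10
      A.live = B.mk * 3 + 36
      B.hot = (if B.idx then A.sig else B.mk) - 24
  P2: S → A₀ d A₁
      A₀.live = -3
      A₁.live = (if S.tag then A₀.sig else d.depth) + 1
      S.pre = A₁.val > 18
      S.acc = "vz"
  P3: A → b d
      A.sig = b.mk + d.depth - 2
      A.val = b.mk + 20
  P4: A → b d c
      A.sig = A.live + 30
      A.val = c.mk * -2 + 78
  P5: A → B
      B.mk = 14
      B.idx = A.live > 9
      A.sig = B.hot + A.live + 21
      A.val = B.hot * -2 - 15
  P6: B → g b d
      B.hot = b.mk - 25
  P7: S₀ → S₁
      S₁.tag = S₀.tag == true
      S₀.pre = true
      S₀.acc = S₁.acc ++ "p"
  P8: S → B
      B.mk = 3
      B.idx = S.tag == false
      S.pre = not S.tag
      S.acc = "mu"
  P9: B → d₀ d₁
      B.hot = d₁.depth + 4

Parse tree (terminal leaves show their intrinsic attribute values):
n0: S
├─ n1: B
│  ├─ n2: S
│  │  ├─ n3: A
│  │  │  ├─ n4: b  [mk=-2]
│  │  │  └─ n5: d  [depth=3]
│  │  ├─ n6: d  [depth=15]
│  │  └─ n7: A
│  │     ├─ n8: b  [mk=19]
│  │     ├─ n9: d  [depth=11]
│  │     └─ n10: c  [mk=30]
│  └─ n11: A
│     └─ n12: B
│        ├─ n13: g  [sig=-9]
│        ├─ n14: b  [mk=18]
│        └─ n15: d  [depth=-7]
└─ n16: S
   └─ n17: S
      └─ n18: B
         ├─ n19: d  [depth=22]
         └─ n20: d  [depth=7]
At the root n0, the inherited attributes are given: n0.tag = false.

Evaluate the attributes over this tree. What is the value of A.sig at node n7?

30

1. n0.tag = false  [given at root]
2. n1.mk = -9  [-9]
3. n1.idx = true  [S₀.tag == false]
4. n2.tag = true  [B.mk > -10]
5. n3.live = -3  [-3]
6. n4.mk = -2  [terminal]
7. n5.depth = 3  [terminal]
8. n3.sig = -1  [b.mk + d.depth - 2]
9. n3.val = 18  [b.mk + 20]
10. n6.depth = 15  [terminal]
11. n7.live = 0  [(if S.tag then A₀.sig else d.depth) + 1]
12. n8.mk = 19  [terminal]
13. n9.depth = 11  [terminal]
14. n10.mk = 30  [terminal]
15. n7.sig = 30  [A.live + 30]
16. n7.val = 18  [c.mk * -2 + 78]
17. n2.pre = false  [A₁.val > 18]
18. n2.acc = "vz"  ["vz"]
19. n11.live = 9  [B.mk * 3 + 36]
20. n12.mk = 14  [14]
21. n12.idx = false  [A.live > 9]
22. n13.sig = -9  [terminal]
23. n14.mk = 18  [terminal]
24. n15.depth = -7  [terminal]
25. n12.hot = -7  [b.mk - 25]
26. n11.sig = 23  [B.hot + A.live + 21]
27. n11.val = -1  [B.hot * -2 - 15]
28. n1.hot = -1  [(if B.idx then A.sig else B.mk) - 24]
29. n16.tag = true  [S₀.tag == false]
30. n17.tag = true  [S₀.tag == true]
31. n18.mk = 3  [3]
32. n18.idx = false  [S.tag == false]
33. n19.depth = 22  [terminal]
34. n20.depth = 7  [terminal]
35. n18.hot = 11  [d₁.depth + 4]
36. n17.pre = false  [not S.tag]
37. n17.acc = "mu"  ["mu"]
38. n16.pre = true  [true]
39. n16.acc = "mup"  [S₁.acc ++ "p"]
40. n0.pre = false  [false]
41. n0.acc = "rmup"  ["r" ++ S₁.acc]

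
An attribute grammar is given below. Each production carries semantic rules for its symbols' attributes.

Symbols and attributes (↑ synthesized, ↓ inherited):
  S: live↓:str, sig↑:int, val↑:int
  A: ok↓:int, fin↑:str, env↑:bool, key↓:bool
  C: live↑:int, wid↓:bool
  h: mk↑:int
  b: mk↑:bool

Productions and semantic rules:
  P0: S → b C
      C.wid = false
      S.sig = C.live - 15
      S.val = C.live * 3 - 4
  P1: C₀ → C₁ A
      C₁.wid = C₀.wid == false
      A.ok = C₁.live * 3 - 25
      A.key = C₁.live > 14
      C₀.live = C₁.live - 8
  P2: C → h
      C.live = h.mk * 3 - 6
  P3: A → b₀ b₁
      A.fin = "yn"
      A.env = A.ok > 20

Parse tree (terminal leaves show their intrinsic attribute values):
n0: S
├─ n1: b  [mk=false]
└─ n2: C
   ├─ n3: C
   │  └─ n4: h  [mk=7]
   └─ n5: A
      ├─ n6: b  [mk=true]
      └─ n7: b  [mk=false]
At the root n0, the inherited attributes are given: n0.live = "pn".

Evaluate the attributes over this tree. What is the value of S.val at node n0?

1. n0.live = "pn"  [given at root]
2. n1.mk = false  [terminal]
3. n2.wid = false  [false]
4. n3.wid = true  [C₀.wid == false]
5. n4.mk = 7  [terminal]
6. n3.live = 15  [h.mk * 3 - 6]
7. n5.ok = 20  [C₁.live * 3 - 25]
8. n5.key = true  [C₁.live > 14]
9. n6.mk = true  [terminal]
10. n7.mk = false  [terminal]
11. n5.fin = "yn"  ["yn"]
12. n5.env = false  [A.ok > 20]
13. n2.live = 7  [C₁.live - 8]
14. n0.sig = -8  [C.live - 15]
15. n0.val = 17  [C.live * 3 - 4]

17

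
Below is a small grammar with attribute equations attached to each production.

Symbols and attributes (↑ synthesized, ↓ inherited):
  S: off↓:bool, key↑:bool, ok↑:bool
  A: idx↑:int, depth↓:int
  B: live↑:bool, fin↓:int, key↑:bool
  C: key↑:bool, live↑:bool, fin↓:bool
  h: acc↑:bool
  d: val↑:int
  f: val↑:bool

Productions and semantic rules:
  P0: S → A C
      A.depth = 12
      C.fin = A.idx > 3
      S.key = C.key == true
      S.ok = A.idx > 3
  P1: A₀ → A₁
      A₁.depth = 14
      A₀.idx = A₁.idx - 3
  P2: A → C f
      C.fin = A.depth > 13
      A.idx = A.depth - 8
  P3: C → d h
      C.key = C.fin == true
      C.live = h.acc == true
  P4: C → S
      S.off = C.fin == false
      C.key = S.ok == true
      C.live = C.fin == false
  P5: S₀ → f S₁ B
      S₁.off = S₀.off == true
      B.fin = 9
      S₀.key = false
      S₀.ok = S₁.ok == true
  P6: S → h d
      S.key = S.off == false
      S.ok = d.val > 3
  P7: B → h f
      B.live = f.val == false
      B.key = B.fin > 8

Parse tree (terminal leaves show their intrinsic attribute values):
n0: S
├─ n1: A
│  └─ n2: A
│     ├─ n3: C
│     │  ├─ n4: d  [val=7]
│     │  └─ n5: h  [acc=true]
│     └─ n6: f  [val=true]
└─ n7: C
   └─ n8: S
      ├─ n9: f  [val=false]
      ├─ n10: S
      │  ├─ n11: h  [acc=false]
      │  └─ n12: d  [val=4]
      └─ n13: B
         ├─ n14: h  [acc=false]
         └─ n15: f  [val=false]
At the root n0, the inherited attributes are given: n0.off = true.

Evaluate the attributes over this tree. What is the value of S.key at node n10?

false

1. n0.off = true  [given at root]
2. n1.depth = 12  [12]
3. n2.depth = 14  [14]
4. n3.fin = true  [A.depth > 13]
5. n4.val = 7  [terminal]
6. n5.acc = true  [terminal]
7. n3.key = true  [C.fin == true]
8. n3.live = true  [h.acc == true]
9. n6.val = true  [terminal]
10. n2.idx = 6  [A.depth - 8]
11. n1.idx = 3  [A₁.idx - 3]
12. n7.fin = false  [A.idx > 3]
13. n8.off = true  [C.fin == false]
14. n9.val = false  [terminal]
15. n10.off = true  [S₀.off == true]
16. n11.acc = false  [terminal]
17. n12.val = 4  [terminal]
18. n10.key = false  [S.off == false]
19. n10.ok = true  [d.val > 3]
20. n13.fin = 9  [9]
21. n14.acc = false  [terminal]
22. n15.val = false  [terminal]
23. n13.live = true  [f.val == false]
24. n13.key = true  [B.fin > 8]
25. n8.key = false  [false]
26. n8.ok = true  [S₁.ok == true]
27. n7.key = true  [S.ok == true]
28. n7.live = true  [C.fin == false]
29. n0.key = true  [C.key == true]
30. n0.ok = false  [A.idx > 3]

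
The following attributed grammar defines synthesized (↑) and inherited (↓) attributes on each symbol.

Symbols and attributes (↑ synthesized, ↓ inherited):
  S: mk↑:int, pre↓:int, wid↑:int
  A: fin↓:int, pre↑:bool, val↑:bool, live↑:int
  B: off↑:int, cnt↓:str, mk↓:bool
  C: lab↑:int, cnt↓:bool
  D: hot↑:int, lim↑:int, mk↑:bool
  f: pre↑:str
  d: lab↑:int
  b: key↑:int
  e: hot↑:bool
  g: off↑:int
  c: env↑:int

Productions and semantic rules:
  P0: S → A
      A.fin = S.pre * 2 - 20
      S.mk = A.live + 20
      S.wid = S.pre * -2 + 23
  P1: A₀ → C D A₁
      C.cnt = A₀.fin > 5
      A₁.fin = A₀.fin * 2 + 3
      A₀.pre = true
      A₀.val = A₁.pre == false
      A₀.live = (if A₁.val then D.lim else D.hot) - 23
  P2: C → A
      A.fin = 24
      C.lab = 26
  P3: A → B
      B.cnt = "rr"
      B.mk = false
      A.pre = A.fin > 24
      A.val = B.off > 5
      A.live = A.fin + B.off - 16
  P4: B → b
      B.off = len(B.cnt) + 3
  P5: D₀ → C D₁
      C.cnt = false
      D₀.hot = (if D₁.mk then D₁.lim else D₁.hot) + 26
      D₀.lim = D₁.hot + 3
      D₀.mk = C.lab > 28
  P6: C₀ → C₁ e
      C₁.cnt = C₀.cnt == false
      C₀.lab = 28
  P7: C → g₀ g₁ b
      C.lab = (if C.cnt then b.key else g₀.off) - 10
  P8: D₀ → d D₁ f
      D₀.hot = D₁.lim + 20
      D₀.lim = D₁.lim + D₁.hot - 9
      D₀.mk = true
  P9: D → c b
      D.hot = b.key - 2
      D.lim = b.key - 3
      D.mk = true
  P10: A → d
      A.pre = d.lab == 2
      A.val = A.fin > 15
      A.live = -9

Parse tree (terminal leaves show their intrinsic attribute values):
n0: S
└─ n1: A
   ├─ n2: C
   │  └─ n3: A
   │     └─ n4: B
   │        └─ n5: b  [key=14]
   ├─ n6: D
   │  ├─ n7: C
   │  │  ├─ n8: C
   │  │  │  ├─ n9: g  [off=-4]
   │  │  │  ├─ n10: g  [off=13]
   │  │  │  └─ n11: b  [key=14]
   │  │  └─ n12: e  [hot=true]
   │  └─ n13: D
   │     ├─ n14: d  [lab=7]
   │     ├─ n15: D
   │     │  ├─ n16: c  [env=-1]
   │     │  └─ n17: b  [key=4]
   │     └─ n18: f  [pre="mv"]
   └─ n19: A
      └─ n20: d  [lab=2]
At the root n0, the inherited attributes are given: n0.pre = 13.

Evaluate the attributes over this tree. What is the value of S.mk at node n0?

1. n0.pre = 13  [given at root]
2. n1.fin = 6  [S.pre * 2 - 20]
3. n2.cnt = true  [A₀.fin > 5]
4. n3.fin = 24  [24]
5. n4.cnt = "rr"  ["rr"]
6. n4.mk = false  [false]
7. n5.key = 14  [terminal]
8. n4.off = 5  [len(B.cnt) + 3]
9. n3.pre = false  [A.fin > 24]
10. n3.val = false  [B.off > 5]
11. n3.live = 13  [A.fin + B.off - 16]
12. n2.lab = 26  [26]
13. n7.cnt = false  [false]
14. n8.cnt = true  [C₀.cnt == false]
15. n9.off = -4  [terminal]
16. n10.off = 13  [terminal]
17. n11.key = 14  [terminal]
18. n8.lab = 4  [(if C.cnt then b.key else g₀.off) - 10]
19. n12.hot = true  [terminal]
20. n7.lab = 28  [28]
21. n14.lab = 7  [terminal]
22. n16.env = -1  [terminal]
23. n17.key = 4  [terminal]
24. n15.hot = 2  [b.key - 2]
25. n15.lim = 1  [b.key - 3]
26. n15.mk = true  [true]
27. n18.pre = "mv"  [terminal]
28. n13.hot = 21  [D₁.lim + 20]
29. n13.lim = -6  [D₁.lim + D₁.hot - 9]
30. n13.mk = true  [true]
31. n6.hot = 20  [(if D₁.mk then D₁.lim else D₁.hot) + 26]
32. n6.lim = 24  [D₁.hot + 3]
33. n6.mk = false  [C.lab > 28]
34. n19.fin = 15  [A₀.fin * 2 + 3]
35. n20.lab = 2  [terminal]
36. n19.pre = true  [d.lab == 2]
37. n19.val = false  [A.fin > 15]
38. n19.live = -9  [-9]
39. n1.pre = true  [true]
40. n1.val = false  [A₁.pre == false]
41. n1.live = -3  [(if A₁.val then D.lim else D.hot) - 23]
42. n0.mk = 17  [A.live + 20]
43. n0.wid = -3  [S.pre * -2 + 23]

17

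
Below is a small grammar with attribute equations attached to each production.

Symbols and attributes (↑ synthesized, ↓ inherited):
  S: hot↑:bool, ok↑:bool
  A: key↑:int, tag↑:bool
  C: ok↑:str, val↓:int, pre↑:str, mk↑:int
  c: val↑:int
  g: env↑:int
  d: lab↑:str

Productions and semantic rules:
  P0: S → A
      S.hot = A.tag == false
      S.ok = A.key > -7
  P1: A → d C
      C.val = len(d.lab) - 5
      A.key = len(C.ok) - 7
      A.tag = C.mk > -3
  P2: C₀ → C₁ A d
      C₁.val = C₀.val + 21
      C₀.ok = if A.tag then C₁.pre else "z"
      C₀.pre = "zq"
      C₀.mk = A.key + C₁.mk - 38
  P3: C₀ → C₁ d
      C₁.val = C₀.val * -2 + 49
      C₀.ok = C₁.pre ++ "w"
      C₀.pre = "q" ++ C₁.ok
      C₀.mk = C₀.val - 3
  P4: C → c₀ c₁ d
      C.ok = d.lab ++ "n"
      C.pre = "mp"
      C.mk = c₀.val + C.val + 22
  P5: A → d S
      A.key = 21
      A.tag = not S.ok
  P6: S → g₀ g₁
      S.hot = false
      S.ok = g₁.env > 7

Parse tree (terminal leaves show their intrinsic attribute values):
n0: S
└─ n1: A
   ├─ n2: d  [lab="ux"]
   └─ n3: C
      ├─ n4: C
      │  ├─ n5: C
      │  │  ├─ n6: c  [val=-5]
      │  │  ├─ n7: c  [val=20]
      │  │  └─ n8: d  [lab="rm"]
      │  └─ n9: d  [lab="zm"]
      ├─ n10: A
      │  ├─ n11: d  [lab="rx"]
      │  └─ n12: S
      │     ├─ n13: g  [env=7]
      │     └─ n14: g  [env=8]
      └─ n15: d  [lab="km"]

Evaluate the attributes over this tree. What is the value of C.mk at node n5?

30

1. n2.lab = "ux"  [terminal]
2. n3.val = -3  [len(d.lab) - 5]
3. n4.val = 18  [C₀.val + 21]
4. n5.val = 13  [C₀.val * -2 + 49]
5. n6.val = -5  [terminal]
6. n7.val = 20  [terminal]
7. n8.lab = "rm"  [terminal]
8. n5.ok = "rmn"  [d.lab ++ "n"]
9. n5.pre = "mp"  ["mp"]
10. n5.mk = 30  [c₀.val + C.val + 22]
11. n9.lab = "zm"  [terminal]
12. n4.ok = "mpw"  [C₁.pre ++ "w"]
13. n4.pre = "qrmn"  ["q" ++ C₁.ok]
14. n4.mk = 15  [C₀.val - 3]
15. n11.lab = "rx"  [terminal]
16. n13.env = 7  [terminal]
17. n14.env = 8  [terminal]
18. n12.hot = false  [false]
19. n12.ok = true  [g₁.env > 7]
20. n10.key = 21  [21]
21. n10.tag = false  [not S.ok]
22. n15.lab = "km"  [terminal]
23. n3.ok = "z"  [if A.tag then C₁.pre else "z"]
24. n3.pre = "zq"  ["zq"]
25. n3.mk = -2  [A.key + C₁.mk - 38]
26. n1.key = -6  [len(C.ok) - 7]
27. n1.tag = true  [C.mk > -3]
28. n0.hot = false  [A.tag == false]
29. n0.ok = true  [A.key > -7]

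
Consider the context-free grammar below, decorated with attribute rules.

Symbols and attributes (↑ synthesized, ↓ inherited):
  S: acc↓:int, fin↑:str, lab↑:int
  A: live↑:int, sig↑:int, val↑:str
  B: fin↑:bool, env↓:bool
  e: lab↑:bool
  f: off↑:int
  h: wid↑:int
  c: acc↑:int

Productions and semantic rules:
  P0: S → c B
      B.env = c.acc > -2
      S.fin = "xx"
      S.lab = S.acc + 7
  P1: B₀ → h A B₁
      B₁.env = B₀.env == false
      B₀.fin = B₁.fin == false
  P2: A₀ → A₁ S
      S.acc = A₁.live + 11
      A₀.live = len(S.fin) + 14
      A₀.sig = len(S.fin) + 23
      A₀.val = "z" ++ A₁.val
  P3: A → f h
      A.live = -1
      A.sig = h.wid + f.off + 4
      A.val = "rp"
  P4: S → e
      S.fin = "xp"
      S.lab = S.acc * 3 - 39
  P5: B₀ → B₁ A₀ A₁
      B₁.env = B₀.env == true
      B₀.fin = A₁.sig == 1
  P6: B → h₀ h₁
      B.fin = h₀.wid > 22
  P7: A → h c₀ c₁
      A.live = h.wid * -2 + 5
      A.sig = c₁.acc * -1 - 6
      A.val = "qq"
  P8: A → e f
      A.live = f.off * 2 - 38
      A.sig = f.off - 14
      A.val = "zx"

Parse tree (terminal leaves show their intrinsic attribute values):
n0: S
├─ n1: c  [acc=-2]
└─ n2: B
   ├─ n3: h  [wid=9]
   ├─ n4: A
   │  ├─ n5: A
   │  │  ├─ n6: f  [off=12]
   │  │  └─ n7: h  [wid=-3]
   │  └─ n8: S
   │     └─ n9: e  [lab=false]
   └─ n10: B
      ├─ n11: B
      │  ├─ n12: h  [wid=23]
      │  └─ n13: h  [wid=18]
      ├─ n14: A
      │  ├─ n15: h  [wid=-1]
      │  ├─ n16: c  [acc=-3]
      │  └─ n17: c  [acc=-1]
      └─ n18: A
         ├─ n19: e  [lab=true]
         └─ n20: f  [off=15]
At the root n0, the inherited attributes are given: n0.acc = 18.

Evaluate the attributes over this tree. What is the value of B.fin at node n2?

1. n0.acc = 18  [given at root]
2. n1.acc = -2  [terminal]
3. n2.env = false  [c.acc > -2]
4. n3.wid = 9  [terminal]
5. n6.off = 12  [terminal]
6. n7.wid = -3  [terminal]
7. n5.live = -1  [-1]
8. n5.sig = 13  [h.wid + f.off + 4]
9. n5.val = "rp"  ["rp"]
10. n8.acc = 10  [A₁.live + 11]
11. n9.lab = false  [terminal]
12. n8.fin = "xp"  ["xp"]
13. n8.lab = -9  [S.acc * 3 - 39]
14. n4.live = 16  [len(S.fin) + 14]
15. n4.sig = 25  [len(S.fin) + 23]
16. n4.val = "zrp"  ["z" ++ A₁.val]
17. n10.env = true  [B₀.env == false]
18. n11.env = true  [B₀.env == true]
19. n12.wid = 23  [terminal]
20. n13.wid = 18  [terminal]
21. n11.fin = true  [h₀.wid > 22]
22. n15.wid = -1  [terminal]
23. n16.acc = -3  [terminal]
24. n17.acc = -1  [terminal]
25. n14.live = 7  [h.wid * -2 + 5]
26. n14.sig = -5  [c₁.acc * -1 - 6]
27. n14.val = "qq"  ["qq"]
28. n19.lab = true  [terminal]
29. n20.off = 15  [terminal]
30. n18.live = -8  [f.off * 2 - 38]
31. n18.sig = 1  [f.off - 14]
32. n18.val = "zx"  ["zx"]
33. n10.fin = true  [A₁.sig == 1]
34. n2.fin = false  [B₁.fin == false]
35. n0.fin = "xx"  ["xx"]
36. n0.lab = 25  [S.acc + 7]

false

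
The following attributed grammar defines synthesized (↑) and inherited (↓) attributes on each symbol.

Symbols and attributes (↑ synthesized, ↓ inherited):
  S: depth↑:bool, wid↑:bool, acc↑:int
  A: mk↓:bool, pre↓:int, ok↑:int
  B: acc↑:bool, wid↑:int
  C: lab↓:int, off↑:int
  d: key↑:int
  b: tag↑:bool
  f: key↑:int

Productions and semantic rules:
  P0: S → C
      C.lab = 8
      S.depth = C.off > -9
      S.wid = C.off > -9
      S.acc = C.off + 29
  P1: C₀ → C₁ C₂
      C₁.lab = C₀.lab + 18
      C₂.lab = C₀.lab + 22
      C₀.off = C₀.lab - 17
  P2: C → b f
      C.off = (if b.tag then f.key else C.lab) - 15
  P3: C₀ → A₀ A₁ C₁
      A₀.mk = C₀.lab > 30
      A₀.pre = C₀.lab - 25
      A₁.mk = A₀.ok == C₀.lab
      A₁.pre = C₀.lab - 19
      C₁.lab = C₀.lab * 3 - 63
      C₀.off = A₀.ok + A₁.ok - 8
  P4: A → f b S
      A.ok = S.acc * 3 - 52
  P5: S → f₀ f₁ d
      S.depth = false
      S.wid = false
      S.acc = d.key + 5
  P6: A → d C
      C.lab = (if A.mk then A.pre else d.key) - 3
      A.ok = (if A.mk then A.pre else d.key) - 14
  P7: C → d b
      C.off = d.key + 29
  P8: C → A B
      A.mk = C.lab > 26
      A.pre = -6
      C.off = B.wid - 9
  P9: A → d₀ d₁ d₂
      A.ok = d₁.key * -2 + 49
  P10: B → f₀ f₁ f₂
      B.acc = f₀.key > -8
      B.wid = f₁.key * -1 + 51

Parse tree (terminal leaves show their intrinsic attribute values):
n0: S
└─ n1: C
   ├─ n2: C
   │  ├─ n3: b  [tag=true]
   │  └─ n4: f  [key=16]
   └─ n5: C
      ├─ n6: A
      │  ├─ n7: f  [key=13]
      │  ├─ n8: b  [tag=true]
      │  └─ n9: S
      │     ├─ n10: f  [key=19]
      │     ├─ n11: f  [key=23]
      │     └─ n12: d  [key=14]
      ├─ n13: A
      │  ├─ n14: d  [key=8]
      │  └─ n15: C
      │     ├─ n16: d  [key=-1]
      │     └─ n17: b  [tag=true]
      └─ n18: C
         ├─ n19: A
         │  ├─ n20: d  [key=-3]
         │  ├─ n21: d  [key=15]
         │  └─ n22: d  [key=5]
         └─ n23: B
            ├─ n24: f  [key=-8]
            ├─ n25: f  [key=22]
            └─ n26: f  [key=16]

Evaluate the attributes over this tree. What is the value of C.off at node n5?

1. n1.lab = 8  [8]
2. n2.lab = 26  [C₀.lab + 18]
3. n3.tag = true  [terminal]
4. n4.key = 16  [terminal]
5. n2.off = 1  [(if b.tag then f.key else C.lab) - 15]
6. n5.lab = 30  [C₀.lab + 22]
7. n6.mk = false  [C₀.lab > 30]
8. n6.pre = 5  [C₀.lab - 25]
9. n7.key = 13  [terminal]
10. n8.tag = true  [terminal]
11. n10.key = 19  [terminal]
12. n11.key = 23  [terminal]
13. n12.key = 14  [terminal]
14. n9.depth = false  [false]
15. n9.wid = false  [false]
16. n9.acc = 19  [d.key + 5]
17. n6.ok = 5  [S.acc * 3 - 52]
18. n13.mk = false  [A₀.ok == C₀.lab]
19. n13.pre = 11  [C₀.lab - 19]
20. n14.key = 8  [terminal]
21. n15.lab = 5  [(if A.mk then A.pre else d.key) - 3]
22. n16.key = -1  [terminal]
23. n17.tag = true  [terminal]
24. n15.off = 28  [d.key + 29]
25. n13.ok = -6  [(if A.mk then A.pre else d.key) - 14]
26. n18.lab = 27  [C₀.lab * 3 - 63]
27. n19.mk = true  [C.lab > 26]
28. n19.pre = -6  [-6]
29. n20.key = -3  [terminal]
30. n21.key = 15  [terminal]
31. n22.key = 5  [terminal]
32. n19.ok = 19  [d₁.key * -2 + 49]
33. n24.key = -8  [terminal]
34. n25.key = 22  [terminal]
35. n26.key = 16  [terminal]
36. n23.acc = false  [f₀.key > -8]
37. n23.wid = 29  [f₁.key * -1 + 51]
38. n18.off = 20  [B.wid - 9]
39. n5.off = -9  [A₀.ok + A₁.ok - 8]
40. n1.off = -9  [C₀.lab - 17]
41. n0.depth = false  [C.off > -9]
42. n0.wid = false  [C.off > -9]
43. n0.acc = 20  [C.off + 29]

-9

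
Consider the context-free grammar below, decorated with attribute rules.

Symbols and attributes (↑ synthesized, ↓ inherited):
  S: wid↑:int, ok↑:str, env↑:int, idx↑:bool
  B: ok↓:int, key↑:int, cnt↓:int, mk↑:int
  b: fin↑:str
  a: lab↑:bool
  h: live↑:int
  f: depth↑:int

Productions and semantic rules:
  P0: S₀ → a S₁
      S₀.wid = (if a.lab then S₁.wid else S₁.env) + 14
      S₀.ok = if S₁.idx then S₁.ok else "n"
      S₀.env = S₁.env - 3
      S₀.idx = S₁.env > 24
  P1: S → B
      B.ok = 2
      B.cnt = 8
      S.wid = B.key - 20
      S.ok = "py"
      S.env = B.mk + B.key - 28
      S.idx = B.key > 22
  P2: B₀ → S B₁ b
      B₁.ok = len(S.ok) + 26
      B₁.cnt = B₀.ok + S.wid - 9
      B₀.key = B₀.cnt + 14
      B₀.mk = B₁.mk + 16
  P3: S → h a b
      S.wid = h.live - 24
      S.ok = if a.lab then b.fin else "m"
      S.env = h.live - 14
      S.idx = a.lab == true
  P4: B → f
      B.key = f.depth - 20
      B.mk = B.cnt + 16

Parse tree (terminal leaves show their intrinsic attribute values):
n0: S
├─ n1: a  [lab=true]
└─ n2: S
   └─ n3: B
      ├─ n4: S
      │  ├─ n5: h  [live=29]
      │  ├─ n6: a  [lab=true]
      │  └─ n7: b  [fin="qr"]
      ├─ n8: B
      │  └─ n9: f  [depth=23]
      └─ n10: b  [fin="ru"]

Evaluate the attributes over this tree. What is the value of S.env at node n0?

1. n1.lab = true  [terminal]
2. n3.ok = 2  [2]
3. n3.cnt = 8  [8]
4. n5.live = 29  [terminal]
5. n6.lab = true  [terminal]
6. n7.fin = "qr"  [terminal]
7. n4.wid = 5  [h.live - 24]
8. n4.ok = "qr"  [if a.lab then b.fin else "m"]
9. n4.env = 15  [h.live - 14]
10. n4.idx = true  [a.lab == true]
11. n8.ok = 28  [len(S.ok) + 26]
12. n8.cnt = -2  [B₀.ok + S.wid - 9]
13. n9.depth = 23  [terminal]
14. n8.key = 3  [f.depth - 20]
15. n8.mk = 14  [B.cnt + 16]
16. n10.fin = "ru"  [terminal]
17. n3.key = 22  [B₀.cnt + 14]
18. n3.mk = 30  [B₁.mk + 16]
19. n2.wid = 2  [B.key - 20]
20. n2.ok = "py"  ["py"]
21. n2.env = 24  [B.mk + B.key - 28]
22. n2.idx = false  [B.key > 22]
23. n0.wid = 16  [(if a.lab then S₁.wid else S₁.env) + 14]
24. n0.ok = "n"  [if S₁.idx then S₁.ok else "n"]
25. n0.env = 21  [S₁.env - 3]
26. n0.idx = false  [S₁.env > 24]

21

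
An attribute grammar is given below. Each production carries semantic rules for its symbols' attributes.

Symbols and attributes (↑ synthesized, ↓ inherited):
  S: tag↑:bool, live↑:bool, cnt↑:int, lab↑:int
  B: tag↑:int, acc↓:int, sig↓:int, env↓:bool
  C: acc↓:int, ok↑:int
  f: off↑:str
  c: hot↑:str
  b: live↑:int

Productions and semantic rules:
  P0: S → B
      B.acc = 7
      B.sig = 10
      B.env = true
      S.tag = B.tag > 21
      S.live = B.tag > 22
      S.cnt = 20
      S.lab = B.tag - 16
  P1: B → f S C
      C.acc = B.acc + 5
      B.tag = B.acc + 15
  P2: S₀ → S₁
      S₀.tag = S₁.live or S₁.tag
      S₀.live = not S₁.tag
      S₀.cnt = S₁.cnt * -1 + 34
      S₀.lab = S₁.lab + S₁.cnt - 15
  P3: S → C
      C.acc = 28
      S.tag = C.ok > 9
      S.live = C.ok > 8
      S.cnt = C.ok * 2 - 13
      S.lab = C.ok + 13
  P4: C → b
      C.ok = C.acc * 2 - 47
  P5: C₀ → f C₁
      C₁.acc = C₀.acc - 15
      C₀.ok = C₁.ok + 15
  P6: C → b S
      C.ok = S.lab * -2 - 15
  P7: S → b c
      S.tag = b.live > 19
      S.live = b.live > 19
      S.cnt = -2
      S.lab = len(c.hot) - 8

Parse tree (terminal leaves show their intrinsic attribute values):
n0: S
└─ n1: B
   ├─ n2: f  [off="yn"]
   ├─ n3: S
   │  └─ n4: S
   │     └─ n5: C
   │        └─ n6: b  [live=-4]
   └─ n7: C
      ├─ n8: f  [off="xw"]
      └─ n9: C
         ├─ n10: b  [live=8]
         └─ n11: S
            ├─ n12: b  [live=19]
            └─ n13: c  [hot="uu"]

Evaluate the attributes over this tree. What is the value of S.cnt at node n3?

29

1. n1.acc = 7  [7]
2. n1.sig = 10  [10]
3. n1.env = true  [true]
4. n2.off = "yn"  [terminal]
5. n5.acc = 28  [28]
6. n6.live = -4  [terminal]
7. n5.ok = 9  [C.acc * 2 - 47]
8. n4.tag = false  [C.ok > 9]
9. n4.live = true  [C.ok > 8]
10. n4.cnt = 5  [C.ok * 2 - 13]
11. n4.lab = 22  [C.ok + 13]
12. n3.tag = true  [S₁.live or S₁.tag]
13. n3.live = true  [not S₁.tag]
14. n3.cnt = 29  [S₁.cnt * -1 + 34]
15. n3.lab = 12  [S₁.lab + S₁.cnt - 15]
16. n7.acc = 12  [B.acc + 5]
17. n8.off = "xw"  [terminal]
18. n9.acc = -3  [C₀.acc - 15]
19. n10.live = 8  [terminal]
20. n12.live = 19  [terminal]
21. n13.hot = "uu"  [terminal]
22. n11.tag = false  [b.live > 19]
23. n11.live = false  [b.live > 19]
24. n11.cnt = -2  [-2]
25. n11.lab = -6  [len(c.hot) - 8]
26. n9.ok = -3  [S.lab * -2 - 15]
27. n7.ok = 12  [C₁.ok + 15]
28. n1.tag = 22  [B.acc + 15]
29. n0.tag = true  [B.tag > 21]
30. n0.live = false  [B.tag > 22]
31. n0.cnt = 20  [20]
32. n0.lab = 6  [B.tag - 16]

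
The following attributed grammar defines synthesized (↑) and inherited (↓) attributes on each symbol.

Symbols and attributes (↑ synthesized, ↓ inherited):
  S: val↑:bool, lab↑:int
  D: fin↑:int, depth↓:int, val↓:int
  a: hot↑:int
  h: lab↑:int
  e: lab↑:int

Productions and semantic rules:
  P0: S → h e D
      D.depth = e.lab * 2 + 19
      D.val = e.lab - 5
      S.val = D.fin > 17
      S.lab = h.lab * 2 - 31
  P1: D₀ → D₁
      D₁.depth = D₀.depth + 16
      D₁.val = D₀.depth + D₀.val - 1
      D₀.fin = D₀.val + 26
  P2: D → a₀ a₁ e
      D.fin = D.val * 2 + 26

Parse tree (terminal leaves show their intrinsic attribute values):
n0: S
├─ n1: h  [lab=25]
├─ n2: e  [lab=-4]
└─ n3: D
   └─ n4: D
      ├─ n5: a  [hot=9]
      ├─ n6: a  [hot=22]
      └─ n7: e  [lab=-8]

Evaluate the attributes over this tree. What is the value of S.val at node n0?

false

1. n1.lab = 25  [terminal]
2. n2.lab = -4  [terminal]
3. n3.depth = 11  [e.lab * 2 + 19]
4. n3.val = -9  [e.lab - 5]
5. n4.depth = 27  [D₀.depth + 16]
6. n4.val = 1  [D₀.depth + D₀.val - 1]
7. n5.hot = 9  [terminal]
8. n6.hot = 22  [terminal]
9. n7.lab = -8  [terminal]
10. n4.fin = 28  [D.val * 2 + 26]
11. n3.fin = 17  [D₀.val + 26]
12. n0.val = false  [D.fin > 17]
13. n0.lab = 19  [h.lab * 2 - 31]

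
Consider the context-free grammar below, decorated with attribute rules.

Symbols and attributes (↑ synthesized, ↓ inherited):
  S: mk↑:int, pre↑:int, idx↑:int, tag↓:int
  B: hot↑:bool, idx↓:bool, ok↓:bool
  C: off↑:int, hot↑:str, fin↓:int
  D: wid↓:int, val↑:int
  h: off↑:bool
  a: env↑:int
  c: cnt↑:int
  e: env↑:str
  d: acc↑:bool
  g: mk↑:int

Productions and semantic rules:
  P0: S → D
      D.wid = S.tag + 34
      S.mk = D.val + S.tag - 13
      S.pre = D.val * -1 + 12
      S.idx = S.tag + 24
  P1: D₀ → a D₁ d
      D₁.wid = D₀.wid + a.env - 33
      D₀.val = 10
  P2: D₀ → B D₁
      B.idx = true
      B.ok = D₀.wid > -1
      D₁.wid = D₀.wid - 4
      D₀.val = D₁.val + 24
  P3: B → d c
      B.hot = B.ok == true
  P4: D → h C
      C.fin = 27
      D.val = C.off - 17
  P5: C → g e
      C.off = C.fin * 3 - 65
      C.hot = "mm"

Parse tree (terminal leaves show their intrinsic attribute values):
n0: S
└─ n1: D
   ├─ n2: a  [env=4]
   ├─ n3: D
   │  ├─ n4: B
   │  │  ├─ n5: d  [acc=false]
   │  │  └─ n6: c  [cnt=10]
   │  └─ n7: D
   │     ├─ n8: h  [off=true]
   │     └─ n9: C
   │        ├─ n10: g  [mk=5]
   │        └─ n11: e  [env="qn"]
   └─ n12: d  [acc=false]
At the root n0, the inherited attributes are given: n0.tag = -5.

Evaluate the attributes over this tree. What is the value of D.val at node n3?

23

1. n0.tag = -5  [given at root]
2. n1.wid = 29  [S.tag + 34]
3. n2.env = 4  [terminal]
4. n3.wid = 0  [D₀.wid + a.env - 33]
5. n4.idx = true  [true]
6. n4.ok = true  [D₀.wid > -1]
7. n5.acc = false  [terminal]
8. n6.cnt = 10  [terminal]
9. n4.hot = true  [B.ok == true]
10. n7.wid = -4  [D₀.wid - 4]
11. n8.off = true  [terminal]
12. n9.fin = 27  [27]
13. n10.mk = 5  [terminal]
14. n11.env = "qn"  [terminal]
15. n9.off = 16  [C.fin * 3 - 65]
16. n9.hot = "mm"  ["mm"]
17. n7.val = -1  [C.off - 17]
18. n3.val = 23  [D₁.val + 24]
19. n12.acc = false  [terminal]
20. n1.val = 10  [10]
21. n0.mk = -8  [D.val + S.tag - 13]
22. n0.pre = 2  [D.val * -1 + 12]
23. n0.idx = 19  [S.tag + 24]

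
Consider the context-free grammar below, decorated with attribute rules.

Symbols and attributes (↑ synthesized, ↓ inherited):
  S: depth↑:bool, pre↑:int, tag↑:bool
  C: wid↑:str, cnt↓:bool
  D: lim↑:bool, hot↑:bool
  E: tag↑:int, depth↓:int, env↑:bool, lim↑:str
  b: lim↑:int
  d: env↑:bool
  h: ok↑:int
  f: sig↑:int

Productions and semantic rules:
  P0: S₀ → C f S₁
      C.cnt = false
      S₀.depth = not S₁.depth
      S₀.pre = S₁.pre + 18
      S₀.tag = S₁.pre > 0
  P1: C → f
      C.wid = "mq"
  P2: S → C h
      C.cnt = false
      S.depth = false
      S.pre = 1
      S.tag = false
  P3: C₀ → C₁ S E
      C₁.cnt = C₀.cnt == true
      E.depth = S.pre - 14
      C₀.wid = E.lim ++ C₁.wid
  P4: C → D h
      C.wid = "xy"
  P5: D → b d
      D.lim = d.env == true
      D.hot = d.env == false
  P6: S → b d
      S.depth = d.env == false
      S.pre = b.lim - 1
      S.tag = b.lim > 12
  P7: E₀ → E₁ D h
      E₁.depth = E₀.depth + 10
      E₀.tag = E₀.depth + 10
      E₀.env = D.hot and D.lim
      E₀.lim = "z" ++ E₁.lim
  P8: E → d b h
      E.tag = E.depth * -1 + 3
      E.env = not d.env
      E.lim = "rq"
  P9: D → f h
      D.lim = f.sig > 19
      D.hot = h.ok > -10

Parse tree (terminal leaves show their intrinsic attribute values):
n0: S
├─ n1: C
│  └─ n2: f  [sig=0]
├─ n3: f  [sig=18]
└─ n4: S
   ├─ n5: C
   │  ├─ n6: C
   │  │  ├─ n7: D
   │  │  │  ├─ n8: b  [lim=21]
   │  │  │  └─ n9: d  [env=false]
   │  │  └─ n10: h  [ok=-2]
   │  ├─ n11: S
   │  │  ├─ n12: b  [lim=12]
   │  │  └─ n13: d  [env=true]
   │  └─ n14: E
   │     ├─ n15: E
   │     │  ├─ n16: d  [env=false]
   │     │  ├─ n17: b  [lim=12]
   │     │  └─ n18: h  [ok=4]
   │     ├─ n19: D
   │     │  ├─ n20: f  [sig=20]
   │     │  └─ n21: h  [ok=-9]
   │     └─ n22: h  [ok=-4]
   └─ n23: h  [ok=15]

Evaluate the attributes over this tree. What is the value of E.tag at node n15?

1. n1.cnt = false  [false]
2. n2.sig = 0  [terminal]
3. n1.wid = "mq"  ["mq"]
4. n3.sig = 18  [terminal]
5. n5.cnt = false  [false]
6. n6.cnt = false  [C₀.cnt == true]
7. n8.lim = 21  [terminal]
8. n9.env = false  [terminal]
9. n7.lim = false  [d.env == true]
10. n7.hot = true  [d.env == false]
11. n10.ok = -2  [terminal]
12. n6.wid = "xy"  ["xy"]
13. n12.lim = 12  [terminal]
14. n13.env = true  [terminal]
15. n11.depth = false  [d.env == false]
16. n11.pre = 11  [b.lim - 1]
17. n11.tag = false  [b.lim > 12]
18. n14.depth = -3  [S.pre - 14]
19. n15.depth = 7  [E₀.depth + 10]
20. n16.env = false  [terminal]
21. n17.lim = 12  [terminal]
22. n18.ok = 4  [terminal]
23. n15.tag = -4  [E.depth * -1 + 3]
24. n15.env = true  [not d.env]
25. n15.lim = "rq"  ["rq"]
26. n20.sig = 20  [terminal]
27. n21.ok = -9  [terminal]
28. n19.lim = true  [f.sig > 19]
29. n19.hot = true  [h.ok > -10]
30. n22.ok = -4  [terminal]
31. n14.tag = 7  [E₀.depth + 10]
32. n14.env = true  [D.hot and D.lim]
33. n14.lim = "zrq"  ["z" ++ E₁.lim]
34. n5.wid = "zrqxy"  [E.lim ++ C₁.wid]
35. n23.ok = 15  [terminal]
36. n4.depth = false  [false]
37. n4.pre = 1  [1]
38. n4.tag = false  [false]
39. n0.depth = true  [not S₁.depth]
40. n0.pre = 19  [S₁.pre + 18]
41. n0.tag = true  [S₁.pre > 0]

-4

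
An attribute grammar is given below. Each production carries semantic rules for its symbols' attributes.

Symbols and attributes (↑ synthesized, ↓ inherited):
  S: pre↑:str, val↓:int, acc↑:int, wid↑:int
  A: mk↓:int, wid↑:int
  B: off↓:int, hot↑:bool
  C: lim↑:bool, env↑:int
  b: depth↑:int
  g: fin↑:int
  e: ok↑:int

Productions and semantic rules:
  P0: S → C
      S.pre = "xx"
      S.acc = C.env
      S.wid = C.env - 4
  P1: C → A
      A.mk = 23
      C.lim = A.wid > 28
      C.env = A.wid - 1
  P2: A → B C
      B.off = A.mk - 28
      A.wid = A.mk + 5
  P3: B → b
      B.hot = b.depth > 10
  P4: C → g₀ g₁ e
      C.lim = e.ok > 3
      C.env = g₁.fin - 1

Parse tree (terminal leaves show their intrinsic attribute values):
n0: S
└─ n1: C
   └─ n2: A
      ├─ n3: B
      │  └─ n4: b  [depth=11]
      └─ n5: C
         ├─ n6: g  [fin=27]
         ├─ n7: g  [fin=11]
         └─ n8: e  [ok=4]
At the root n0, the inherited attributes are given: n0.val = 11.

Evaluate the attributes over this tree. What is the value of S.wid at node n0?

23

1. n0.val = 11  [given at root]
2. n2.mk = 23  [23]
3. n3.off = -5  [A.mk - 28]
4. n4.depth = 11  [terminal]
5. n3.hot = true  [b.depth > 10]
6. n6.fin = 27  [terminal]
7. n7.fin = 11  [terminal]
8. n8.ok = 4  [terminal]
9. n5.lim = true  [e.ok > 3]
10. n5.env = 10  [g₁.fin - 1]
11. n2.wid = 28  [A.mk + 5]
12. n1.lim = false  [A.wid > 28]
13. n1.env = 27  [A.wid - 1]
14. n0.pre = "xx"  ["xx"]
15. n0.acc = 27  [C.env]
16. n0.wid = 23  [C.env - 4]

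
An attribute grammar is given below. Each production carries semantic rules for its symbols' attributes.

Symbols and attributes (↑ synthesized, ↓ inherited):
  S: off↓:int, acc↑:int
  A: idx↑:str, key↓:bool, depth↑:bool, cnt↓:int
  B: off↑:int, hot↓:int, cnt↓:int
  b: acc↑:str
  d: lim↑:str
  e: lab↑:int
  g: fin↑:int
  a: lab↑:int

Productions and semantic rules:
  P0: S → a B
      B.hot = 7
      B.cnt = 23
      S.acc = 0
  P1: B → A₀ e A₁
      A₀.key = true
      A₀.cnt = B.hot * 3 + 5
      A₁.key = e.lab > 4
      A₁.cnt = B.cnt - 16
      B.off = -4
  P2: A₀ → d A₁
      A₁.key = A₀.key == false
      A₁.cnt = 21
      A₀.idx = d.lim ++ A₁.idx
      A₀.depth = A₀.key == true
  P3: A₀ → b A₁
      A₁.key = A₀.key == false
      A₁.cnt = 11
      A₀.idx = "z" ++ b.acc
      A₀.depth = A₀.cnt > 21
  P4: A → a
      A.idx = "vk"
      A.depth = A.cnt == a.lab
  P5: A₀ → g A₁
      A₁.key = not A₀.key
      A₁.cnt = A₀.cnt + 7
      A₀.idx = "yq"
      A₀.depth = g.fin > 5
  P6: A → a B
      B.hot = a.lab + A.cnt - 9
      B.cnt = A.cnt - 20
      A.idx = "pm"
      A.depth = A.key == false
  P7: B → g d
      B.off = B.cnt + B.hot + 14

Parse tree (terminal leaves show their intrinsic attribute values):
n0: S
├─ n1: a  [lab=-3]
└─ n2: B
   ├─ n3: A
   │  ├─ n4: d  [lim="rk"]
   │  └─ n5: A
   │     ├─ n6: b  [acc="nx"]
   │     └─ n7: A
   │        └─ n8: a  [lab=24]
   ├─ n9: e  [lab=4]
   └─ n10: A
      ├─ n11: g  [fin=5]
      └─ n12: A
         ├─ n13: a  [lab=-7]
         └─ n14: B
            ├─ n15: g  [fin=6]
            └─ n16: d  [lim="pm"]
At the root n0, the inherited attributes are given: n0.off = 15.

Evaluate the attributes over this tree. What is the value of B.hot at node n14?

-2

1. n0.off = 15  [given at root]
2. n1.lab = -3  [terminal]
3. n2.hot = 7  [7]
4. n2.cnt = 23  [23]
5. n3.key = true  [true]
6. n3.cnt = 26  [B.hot * 3 + 5]
7. n4.lim = "rk"  [terminal]
8. n5.key = false  [A₀.key == false]
9. n5.cnt = 21  [21]
10. n6.acc = "nx"  [terminal]
11. n7.key = true  [A₀.key == false]
12. n7.cnt = 11  [11]
13. n8.lab = 24  [terminal]
14. n7.idx = "vk"  ["vk"]
15. n7.depth = false  [A.cnt == a.lab]
16. n5.idx = "znx"  ["z" ++ b.acc]
17. n5.depth = false  [A₀.cnt > 21]
18. n3.idx = "rkznx"  [d.lim ++ A₁.idx]
19. n3.depth = true  [A₀.key == true]
20. n9.lab = 4  [terminal]
21. n10.key = false  [e.lab > 4]
22. n10.cnt = 7  [B.cnt - 16]
23. n11.fin = 5  [terminal]
24. n12.key = true  [not A₀.key]
25. n12.cnt = 14  [A₀.cnt + 7]
26. n13.lab = -7  [terminal]
27. n14.hot = -2  [a.lab + A.cnt - 9]
28. n14.cnt = -6  [A.cnt - 20]
29. n15.fin = 6  [terminal]
30. n16.lim = "pm"  [terminal]
31. n14.off = 6  [B.cnt + B.hot + 14]
32. n12.idx = "pm"  ["pm"]
33. n12.depth = false  [A.key == false]
34. n10.idx = "yq"  ["yq"]
35. n10.depth = false  [g.fin > 5]
36. n2.off = -4  [-4]
37. n0.acc = 0  [0]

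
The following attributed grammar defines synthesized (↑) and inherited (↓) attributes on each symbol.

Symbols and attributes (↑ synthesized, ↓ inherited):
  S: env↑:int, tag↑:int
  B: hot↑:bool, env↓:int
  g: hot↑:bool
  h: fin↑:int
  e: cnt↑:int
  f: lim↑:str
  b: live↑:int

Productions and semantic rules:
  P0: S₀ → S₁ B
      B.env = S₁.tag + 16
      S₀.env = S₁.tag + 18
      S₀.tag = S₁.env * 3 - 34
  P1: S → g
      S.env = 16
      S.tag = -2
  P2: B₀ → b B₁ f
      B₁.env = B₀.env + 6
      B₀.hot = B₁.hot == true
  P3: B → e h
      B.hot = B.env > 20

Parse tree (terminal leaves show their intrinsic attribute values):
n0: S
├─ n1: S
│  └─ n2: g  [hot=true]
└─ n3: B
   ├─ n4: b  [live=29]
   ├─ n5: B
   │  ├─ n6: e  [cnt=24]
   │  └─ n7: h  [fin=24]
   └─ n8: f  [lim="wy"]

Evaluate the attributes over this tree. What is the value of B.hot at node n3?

1. n2.hot = true  [terminal]
2. n1.env = 16  [16]
3. n1.tag = -2  [-2]
4. n3.env = 14  [S₁.tag + 16]
5. n4.live = 29  [terminal]
6. n5.env = 20  [B₀.env + 6]
7. n6.cnt = 24  [terminal]
8. n7.fin = 24  [terminal]
9. n5.hot = false  [B.env > 20]
10. n8.lim = "wy"  [terminal]
11. n3.hot = false  [B₁.hot == true]
12. n0.env = 16  [S₁.tag + 18]
13. n0.tag = 14  [S₁.env * 3 - 34]

false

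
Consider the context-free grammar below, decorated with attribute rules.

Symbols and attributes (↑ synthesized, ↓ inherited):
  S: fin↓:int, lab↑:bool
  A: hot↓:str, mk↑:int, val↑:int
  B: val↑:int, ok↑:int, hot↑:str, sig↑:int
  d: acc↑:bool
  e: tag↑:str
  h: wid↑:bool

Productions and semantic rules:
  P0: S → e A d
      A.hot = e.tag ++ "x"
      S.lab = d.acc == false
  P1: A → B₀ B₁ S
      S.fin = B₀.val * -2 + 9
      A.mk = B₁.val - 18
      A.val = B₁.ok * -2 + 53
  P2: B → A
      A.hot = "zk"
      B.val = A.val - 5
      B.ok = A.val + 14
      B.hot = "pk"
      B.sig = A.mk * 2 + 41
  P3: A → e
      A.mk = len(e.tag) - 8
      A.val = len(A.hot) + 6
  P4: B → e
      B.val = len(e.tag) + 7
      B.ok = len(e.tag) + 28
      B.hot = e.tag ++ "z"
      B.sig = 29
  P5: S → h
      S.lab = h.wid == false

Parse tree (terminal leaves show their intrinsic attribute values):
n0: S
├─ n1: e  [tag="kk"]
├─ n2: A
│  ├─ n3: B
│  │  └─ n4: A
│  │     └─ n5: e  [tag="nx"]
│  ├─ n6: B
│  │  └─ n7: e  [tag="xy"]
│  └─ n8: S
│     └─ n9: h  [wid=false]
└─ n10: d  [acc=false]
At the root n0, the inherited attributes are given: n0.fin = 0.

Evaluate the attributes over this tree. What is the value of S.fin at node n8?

3

1. n0.fin = 0  [given at root]
2. n1.tag = "kk"  [terminal]
3. n2.hot = "kkx"  [e.tag ++ "x"]
4. n4.hot = "zk"  ["zk"]
5. n5.tag = "nx"  [terminal]
6. n4.mk = -6  [len(e.tag) - 8]
7. n4.val = 8  [len(A.hot) + 6]
8. n3.val = 3  [A.val - 5]
9. n3.ok = 22  [A.val + 14]
10. n3.hot = "pk"  ["pk"]
11. n3.sig = 29  [A.mk * 2 + 41]
12. n7.tag = "xy"  [terminal]
13. n6.val = 9  [len(e.tag) + 7]
14. n6.ok = 30  [len(e.tag) + 28]
15. n6.hot = "xyz"  [e.tag ++ "z"]
16. n6.sig = 29  [29]
17. n8.fin = 3  [B₀.val * -2 + 9]
18. n9.wid = false  [terminal]
19. n8.lab = true  [h.wid == false]
20. n2.mk = -9  [B₁.val - 18]
21. n2.val = -7  [B₁.ok * -2 + 53]
22. n10.acc = false  [terminal]
23. n0.lab = true  [d.acc == false]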